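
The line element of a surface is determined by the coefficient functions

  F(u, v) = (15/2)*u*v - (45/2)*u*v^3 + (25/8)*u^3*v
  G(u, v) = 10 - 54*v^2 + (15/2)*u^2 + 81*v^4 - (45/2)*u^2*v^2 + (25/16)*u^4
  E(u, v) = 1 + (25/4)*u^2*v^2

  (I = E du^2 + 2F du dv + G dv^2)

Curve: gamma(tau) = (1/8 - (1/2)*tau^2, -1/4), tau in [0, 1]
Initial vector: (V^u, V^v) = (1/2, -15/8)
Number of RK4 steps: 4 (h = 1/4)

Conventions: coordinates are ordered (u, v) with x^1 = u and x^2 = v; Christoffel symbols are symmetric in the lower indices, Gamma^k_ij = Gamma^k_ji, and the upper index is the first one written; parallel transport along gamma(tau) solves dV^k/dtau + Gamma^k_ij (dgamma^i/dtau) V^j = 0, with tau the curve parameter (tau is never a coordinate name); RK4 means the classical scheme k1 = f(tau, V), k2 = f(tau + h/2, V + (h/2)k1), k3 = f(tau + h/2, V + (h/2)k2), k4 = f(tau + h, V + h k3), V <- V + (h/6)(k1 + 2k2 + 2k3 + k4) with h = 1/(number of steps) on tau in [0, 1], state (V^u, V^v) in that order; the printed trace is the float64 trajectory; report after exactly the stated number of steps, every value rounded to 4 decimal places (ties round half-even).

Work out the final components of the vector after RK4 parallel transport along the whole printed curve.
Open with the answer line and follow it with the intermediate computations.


Answer: V^u = 0.5055, V^v = -1.8298

gamma'(tau) = (-tau, 0); f(tau, V)^k = -Gamma^k_ij(gamma(tau)) gamma'^i(tau) V^j; h = 1/4; intermediate values shown to 6 dp
curve data and Christoffel symbols at the stage parameters:
  tau = 0.000000: gamma = (0.125000, -0.250000), gamma' = (0.000000, 0.000000); Gamma_uuu = 0.006933, Gamma_uuv = -0.003466, Gamma_uvv = -0.049916, Gamma_vuu = -0.218035, Gamma_vuv = 0.109018, Gamma_vvv = 1.569853
  tau = 0.125000: gamma = (0.117188, -0.250000), gamma' = (-0.125000, 0.000000); Gamma_uuu = 0.006511, Gamma_uuv = -0.003052, Gamma_uvv = -0.046878, Gamma_vuu = -0.218208, Gamma_vuv = 0.102285, Gamma_vvv = 1.571098
  tau = 0.250000: gamma = (0.093750, -0.250000), gamma' = (-0.250000, 0.000000); Gamma_uuu = 0.005233, Gamma_uuv = -0.001962, Gamma_uvv = -0.037675, Gamma_vuu = -0.218661, Gamma_vuv = 0.081998, Gamma_vvv = 1.574360
  tau = 0.375000: gamma = (0.054688, -0.250000), gamma' = (-0.375000, 0.000000); Gamma_uuu = 0.003069, Gamma_uuv = -0.000671, Gamma_uvv = -0.022096, Gamma_vuu = -0.219195, Gamma_vuv = 0.047949, Gamma_vvv = 1.578203
  tau = 0.500000: gamma = (0.000000, -0.250000), gamma' = (-0.500000, 0.000000); Gamma_uuu = 0.000000, Gamma_uuv = 0.000000, Gamma_uvv = 0.000000, Gamma_vuu = -0.219471, Gamma_vuv = 0.000000, Gamma_vvv = 1.580191
  tau = 0.625000: gamma = (-0.070312, -0.250000), gamma' = (-0.625000, 0.000000); Gamma_uuu = -0.003939, Gamma_uuv = -0.001108, Gamma_uvv = 0.028358, Gamma_vuu = -0.219015, Gamma_vuv = -0.061598, Gamma_vvv = 1.576906
  tau = 0.750000: gamma = (-0.156250, -0.250000), gamma' = (-0.750000, 0.000000); Gamma_uuu = -0.008596, Gamma_uuv = -0.005372, Gamma_uvv = 0.061889, Gamma_vuu = -0.217235, Gamma_vuv = -0.135772, Gamma_vvv = 1.564094
  tau = 0.875000: gamma = (-0.257812, -0.250000), gamma' = (-0.875000, 0.000000); Gamma_uuu = -0.013647, Gamma_uuv = -0.014074, Gamma_uvv = 0.098261, Gamma_vuu = -0.213484, Gamma_vuv = -0.220155, Gamma_vvv = 1.537086
  tau = 1.000000: gamma = (-0.375000, -0.250000), gamma' = (-1.000000, 0.000000); Gamma_uuu = -0.018580, Gamma_uuv = -0.027869, Gamma_uvv = 0.133773, Gamma_vuu = -0.207162, Gamma_vuv = -0.310743, Gamma_vvv = 1.491567
step 0: V^u = 0.5000, V^v = -1.8750
step 1: k1 = (0.000000, 0.000000), k2 = (0.001122, -0.037611), k3 = (0.001124, -0.037675), k4 = (0.001579, -0.065978); V <- V + (h/6)(k1 + 2k2 + 2k3 + k4): V^u = 0.5003, V^v = -1.8840
step 2: k1 = (0.001579, -0.065968), k2 = (0.001052, -0.075161), k3 = (0.001053, -0.075176), k4 = (0.000000, -0.054924); V <- V + (h/6)(k1 + 2k2 + 2k3 + k4): V^u = 0.5005, V^v = -1.9016
step 3: k1 = (0.000000, -0.054922), k2 = (0.000089, 0.004963), k3 = (0.000084, 0.004673), k4 = (0.004431, 0.111971); V <- V + (h/6)(k1 + 2k2 + 2k3 + k4): V^u = 0.5007, V^v = -1.8984
step 4: k1 = (0.004421, 0.111737), k2 = (0.017221, 0.269379), k3 = (0.016959, 0.265284), k4 = (0.041678, 0.464705); V <- V + (h/6)(k1 + 2k2 + 2k3 + k4): V^u = 0.5055, V^v = -1.8298


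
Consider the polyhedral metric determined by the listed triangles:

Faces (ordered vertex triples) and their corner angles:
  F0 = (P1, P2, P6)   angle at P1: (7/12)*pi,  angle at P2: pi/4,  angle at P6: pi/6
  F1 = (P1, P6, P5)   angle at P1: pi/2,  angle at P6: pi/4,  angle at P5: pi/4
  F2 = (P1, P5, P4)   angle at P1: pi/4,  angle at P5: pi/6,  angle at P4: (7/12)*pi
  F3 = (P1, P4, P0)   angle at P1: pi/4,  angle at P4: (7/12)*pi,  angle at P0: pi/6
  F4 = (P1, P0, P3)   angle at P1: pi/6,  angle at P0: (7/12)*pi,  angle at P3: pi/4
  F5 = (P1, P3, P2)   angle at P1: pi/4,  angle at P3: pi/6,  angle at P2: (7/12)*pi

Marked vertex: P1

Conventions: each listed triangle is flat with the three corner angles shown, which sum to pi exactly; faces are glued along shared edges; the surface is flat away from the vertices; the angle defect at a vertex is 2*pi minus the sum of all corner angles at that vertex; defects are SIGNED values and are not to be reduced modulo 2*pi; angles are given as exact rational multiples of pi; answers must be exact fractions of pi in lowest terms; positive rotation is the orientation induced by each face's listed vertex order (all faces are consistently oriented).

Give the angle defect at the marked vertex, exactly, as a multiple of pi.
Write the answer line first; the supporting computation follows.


Answer: defect(P1) = 0

Sum of corner angles at P1: 2*pi
defect = 2*pi - 2*pi


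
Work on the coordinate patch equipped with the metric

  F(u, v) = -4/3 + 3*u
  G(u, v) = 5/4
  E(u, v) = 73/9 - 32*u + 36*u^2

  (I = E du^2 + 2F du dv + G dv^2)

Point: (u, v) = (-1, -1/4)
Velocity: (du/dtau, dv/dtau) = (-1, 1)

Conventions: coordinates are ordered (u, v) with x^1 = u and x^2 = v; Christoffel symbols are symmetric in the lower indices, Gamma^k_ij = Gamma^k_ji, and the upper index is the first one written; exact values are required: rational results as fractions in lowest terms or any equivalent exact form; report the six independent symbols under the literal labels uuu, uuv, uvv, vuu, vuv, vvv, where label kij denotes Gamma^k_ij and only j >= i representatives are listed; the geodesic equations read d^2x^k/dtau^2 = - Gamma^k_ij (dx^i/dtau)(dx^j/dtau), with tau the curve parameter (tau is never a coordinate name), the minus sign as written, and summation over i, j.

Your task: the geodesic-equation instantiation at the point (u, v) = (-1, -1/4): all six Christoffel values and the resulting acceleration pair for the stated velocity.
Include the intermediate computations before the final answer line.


E = 685/9, F = -13/3, G = 5/4 at the point
E_u = -104, E_v = 0, F_u = 3, F_v = 0, G_u = 0, G_v = 0
EG - F^2 = 2749/36;  g^inv = (36/2749) * [[5/4, 13/3], [13/3, 685/9]]
first-kind symbols [ij,l] = (1/2)(d_i g_jl + d_j g_il - d_l g_ij): [uu,u] = E_u/2 = -52, [uu,v] = F_u - E_v/2 = 3, [uv,u] = E_v/2 = 0, [uv,v] = G_u/2 = 0, [vv,u] = F_v - G_u/2 = 0, [vv,v] = G_v/2 = 0
Gamma^u_ij = (G*[ij,u] - F*[ij,v])/(EG - F^2), Gamma^v_ij = (E*[ij,v] - F*[ij,u])/(EG - F^2)
Gamma_uuu = -1872/2749, Gamma_uuv = 0, Gamma_uvv = 0, Gamma_vuu = 108/2749, Gamma_vuv = 0, Gamma_vvv = 0
d^2u/dtau^2 = -(Gamma_uuu*(-1)^2 + 2*Gamma_uuv*(-1)*(1) + Gamma_uvv*(1)^2) = 1872/2749
d^2v/dtau^2 = -(Gamma_vuu*(-1)^2 + 2*Gamma_vuv*(-1)*(1) + Gamma_vvv*(1)^2) = -108/2749

Answer: Gamma_uuu = -1872/2749, Gamma_uuv = 0, Gamma_uvv = 0, Gamma_vuu = 108/2749, Gamma_vuv = 0, Gamma_vvv = 0; accelerations (d^2u/dtau^2, d^2v/dtau^2) = (1872/2749, -108/2749)


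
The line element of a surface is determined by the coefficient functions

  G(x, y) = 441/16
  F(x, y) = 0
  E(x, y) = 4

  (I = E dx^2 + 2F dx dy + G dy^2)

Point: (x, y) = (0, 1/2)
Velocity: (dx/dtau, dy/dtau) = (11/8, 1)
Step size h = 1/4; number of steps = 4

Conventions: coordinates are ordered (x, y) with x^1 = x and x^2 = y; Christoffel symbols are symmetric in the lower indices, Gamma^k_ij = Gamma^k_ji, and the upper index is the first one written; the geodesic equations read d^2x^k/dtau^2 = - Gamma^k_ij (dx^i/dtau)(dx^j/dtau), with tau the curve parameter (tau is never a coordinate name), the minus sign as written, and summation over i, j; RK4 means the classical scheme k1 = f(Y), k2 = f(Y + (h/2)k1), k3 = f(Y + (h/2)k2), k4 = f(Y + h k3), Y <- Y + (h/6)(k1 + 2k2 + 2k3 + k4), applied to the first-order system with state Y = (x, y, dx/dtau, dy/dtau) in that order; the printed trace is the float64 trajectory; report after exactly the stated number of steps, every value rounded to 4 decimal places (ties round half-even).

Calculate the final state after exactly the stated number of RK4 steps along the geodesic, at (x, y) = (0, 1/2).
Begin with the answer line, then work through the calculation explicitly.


Answer: x = 1.3750, y = 1.5000, dx/dtau = 1.3750, dy/dtau = 1.0000

f(Y) = (dx/dtau, dy/dtau, -Gamma^x_ij Y'^i Y'^j, -Gamma^y_ij Y'^i Y'^j) with the Gammas evaluated at the stage position; h = 0.250000; intermediate values shown to 6 dp
step 0: x = 0.0000, y = 0.5000, dx/dtau = 1.3750, dy/dtau = 1.0000
step 1:
  k1: at (x, y) = (0.000000, 0.500000), (dx/dtau, dy/dtau) = (1.375000, 1.000000); Gamma_xxx = 0.000000, Gamma_xxy = 0.000000, Gamma_xyy = 0.000000, Gamma_yxx = 0.000000, Gamma_yxy = 0.000000, Gamma_yyy = 0.000000; k1 = (1.375000, 1.000000, 0.000000, 0.000000)
  k2: at (x, y) = (0.171875, 0.625000), (dx/dtau, dy/dtau) = (1.375000, 1.000000); Gamma_xxx = 0.000000, Gamma_xxy = 0.000000, Gamma_xyy = 0.000000, Gamma_yxx = 0.000000, Gamma_yxy = 0.000000, Gamma_yyy = 0.000000; k2 = (1.375000, 1.000000, 0.000000, 0.000000)
  k3: at (x, y) = (0.171875, 0.625000), (dx/dtau, dy/dtau) = (1.375000, 1.000000); Gamma_xxx = 0.000000, Gamma_xxy = 0.000000, Gamma_xyy = 0.000000, Gamma_yxx = 0.000000, Gamma_yxy = 0.000000, Gamma_yyy = 0.000000; k3 = (1.375000, 1.000000, 0.000000, 0.000000)
  k4: at (x, y) = (0.343750, 0.750000), (dx/dtau, dy/dtau) = (1.375000, 1.000000); Gamma_xxx = 0.000000, Gamma_xxy = 0.000000, Gamma_xyy = 0.000000, Gamma_yxx = 0.000000, Gamma_yxy = 0.000000, Gamma_yyy = 0.000000; k4 = (1.375000, 1.000000, 0.000000, 0.000000)
  Y <- Y + (h/6)(k1 + 2k2 + 2k3 + k4): x = 0.3438, y = 0.7500, dx/dtau = 1.3750, dy/dtau = 1.0000
step 2:
  k1: at (x, y) = (0.343750, 0.750000), (dx/dtau, dy/dtau) = (1.375000, 1.000000); Gamma_xxx = 0.000000, Gamma_xxy = 0.000000, Gamma_xyy = 0.000000, Gamma_yxx = 0.000000, Gamma_yxy = 0.000000, Gamma_yyy = 0.000000; k1 = (1.375000, 1.000000, 0.000000, 0.000000)
  k2: at (x, y) = (0.515625, 0.875000), (dx/dtau, dy/dtau) = (1.375000, 1.000000); Gamma_xxx = 0.000000, Gamma_xxy = 0.000000, Gamma_xyy = 0.000000, Gamma_yxx = 0.000000, Gamma_yxy = 0.000000, Gamma_yyy = 0.000000; k2 = (1.375000, 1.000000, 0.000000, 0.000000)
  k3: at (x, y) = (0.515625, 0.875000), (dx/dtau, dy/dtau) = (1.375000, 1.000000); Gamma_xxx = 0.000000, Gamma_xxy = 0.000000, Gamma_xyy = 0.000000, Gamma_yxx = 0.000000, Gamma_yxy = 0.000000, Gamma_yyy = 0.000000; k3 = (1.375000, 1.000000, 0.000000, 0.000000)
  k4: at (x, y) = (0.687500, 1.000000), (dx/dtau, dy/dtau) = (1.375000, 1.000000); Gamma_xxx = 0.000000, Gamma_xxy = 0.000000, Gamma_xyy = 0.000000, Gamma_yxx = 0.000000, Gamma_yxy = 0.000000, Gamma_yyy = 0.000000; k4 = (1.375000, 1.000000, 0.000000, 0.000000)
  Y <- Y + (h/6)(k1 + 2k2 + 2k3 + k4): x = 0.6875, y = 1.0000, dx/dtau = 1.3750, dy/dtau = 1.0000
step 3:
  k1: at (x, y) = (0.687500, 1.000000), (dx/dtau, dy/dtau) = (1.375000, 1.000000); Gamma_xxx = 0.000000, Gamma_xxy = 0.000000, Gamma_xyy = 0.000000, Gamma_yxx = 0.000000, Gamma_yxy = 0.000000, Gamma_yyy = 0.000000; k1 = (1.375000, 1.000000, 0.000000, 0.000000)
  k2: at (x, y) = (0.859375, 1.125000), (dx/dtau, dy/dtau) = (1.375000, 1.000000); Gamma_xxx = 0.000000, Gamma_xxy = 0.000000, Gamma_xyy = 0.000000, Gamma_yxx = 0.000000, Gamma_yxy = 0.000000, Gamma_yyy = 0.000000; k2 = (1.375000, 1.000000, 0.000000, 0.000000)
  k3: at (x, y) = (0.859375, 1.125000), (dx/dtau, dy/dtau) = (1.375000, 1.000000); Gamma_xxx = 0.000000, Gamma_xxy = 0.000000, Gamma_xyy = 0.000000, Gamma_yxx = 0.000000, Gamma_yxy = 0.000000, Gamma_yyy = 0.000000; k3 = (1.375000, 1.000000, 0.000000, 0.000000)
  k4: at (x, y) = (1.031250, 1.250000), (dx/dtau, dy/dtau) = (1.375000, 1.000000); Gamma_xxx = 0.000000, Gamma_xxy = 0.000000, Gamma_xyy = 0.000000, Gamma_yxx = 0.000000, Gamma_yxy = 0.000000, Gamma_yyy = 0.000000; k4 = (1.375000, 1.000000, 0.000000, 0.000000)
  Y <- Y + (h/6)(k1 + 2k2 + 2k3 + k4): x = 1.0312, y = 1.2500, dx/dtau = 1.3750, dy/dtau = 1.0000
step 4:
  k1: at (x, y) = (1.031250, 1.250000), (dx/dtau, dy/dtau) = (1.375000, 1.000000); Gamma_xxx = 0.000000, Gamma_xxy = 0.000000, Gamma_xyy = 0.000000, Gamma_yxx = 0.000000, Gamma_yxy = 0.000000, Gamma_yyy = 0.000000; k1 = (1.375000, 1.000000, 0.000000, 0.000000)
  k2: at (x, y) = (1.203125, 1.375000), (dx/dtau, dy/dtau) = (1.375000, 1.000000); Gamma_xxx = 0.000000, Gamma_xxy = 0.000000, Gamma_xyy = 0.000000, Gamma_yxx = 0.000000, Gamma_yxy = 0.000000, Gamma_yyy = 0.000000; k2 = (1.375000, 1.000000, 0.000000, 0.000000)
  k3: at (x, y) = (1.203125, 1.375000), (dx/dtau, dy/dtau) = (1.375000, 1.000000); Gamma_xxx = 0.000000, Gamma_xxy = 0.000000, Gamma_xyy = 0.000000, Gamma_yxx = 0.000000, Gamma_yxy = 0.000000, Gamma_yyy = 0.000000; k3 = (1.375000, 1.000000, 0.000000, 0.000000)
  k4: at (x, y) = (1.375000, 1.500000), (dx/dtau, dy/dtau) = (1.375000, 1.000000); Gamma_xxx = 0.000000, Gamma_xxy = 0.000000, Gamma_xyy = 0.000000, Gamma_yxx = 0.000000, Gamma_yxy = 0.000000, Gamma_yyy = 0.000000; k4 = (1.375000, 1.000000, 0.000000, 0.000000)
  Y <- Y + (h/6)(k1 + 2k2 + 2k3 + k4): x = 1.3750, y = 1.5000, dx/dtau = 1.3750, dy/dtau = 1.0000


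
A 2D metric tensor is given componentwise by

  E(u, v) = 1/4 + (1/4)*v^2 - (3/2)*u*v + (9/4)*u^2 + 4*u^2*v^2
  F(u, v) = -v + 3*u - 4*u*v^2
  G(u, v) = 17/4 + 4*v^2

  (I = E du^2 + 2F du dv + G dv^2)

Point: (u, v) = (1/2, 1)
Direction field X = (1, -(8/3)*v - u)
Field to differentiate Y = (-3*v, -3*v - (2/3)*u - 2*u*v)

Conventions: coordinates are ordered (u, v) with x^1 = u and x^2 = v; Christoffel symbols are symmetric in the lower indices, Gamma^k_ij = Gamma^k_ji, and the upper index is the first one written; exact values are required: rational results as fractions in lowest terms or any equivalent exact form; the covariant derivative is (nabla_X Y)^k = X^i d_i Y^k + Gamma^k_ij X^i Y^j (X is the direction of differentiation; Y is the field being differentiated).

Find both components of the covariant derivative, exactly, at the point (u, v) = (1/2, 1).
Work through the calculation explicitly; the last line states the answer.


E = 21/16, F = -3/2, G = 33/4 at the point
E_u = 19/4, E_v = 7/4, F_u = -1, F_v = -5, G_u = 0, G_v = 8
EG - F^2 = 549/64;  g^inv = (64/549) * [[33/4, 3/2], [3/2, 21/16]]
first-kind symbols [ij,l] = (1/2)(d_i g_jl + d_j g_il - d_l g_ij): [uu,u] = E_u/2 = 19/8, [uu,v] = F_u - E_v/2 = -15/8, [uv,u] = E_v/2 = 7/8, [uv,v] = G_u/2 = 0, [vv,u] = F_v - G_u/2 = -5, [vv,v] = G_v/2 = 4
Gamma^u_ij = (G*[ij,u] - F*[ij,v])/(EG - F^2), Gamma^v_ij = (E*[ij,v] - F*[ij,u])/(EG - F^2)
Gamma_uuu = 358/183, Gamma_uuv = 154/183, Gamma_uvv = -752/183, Gamma_vuu = 47/366, Gamma_vuv = 28/183, Gamma_vvv = -16/61
X = (1, -19/6), Y = (-3, -13/3) at the point

Answer: (nabla_X Y)^u = -159461/3294, (nabla_X Y)^v = 2491/366


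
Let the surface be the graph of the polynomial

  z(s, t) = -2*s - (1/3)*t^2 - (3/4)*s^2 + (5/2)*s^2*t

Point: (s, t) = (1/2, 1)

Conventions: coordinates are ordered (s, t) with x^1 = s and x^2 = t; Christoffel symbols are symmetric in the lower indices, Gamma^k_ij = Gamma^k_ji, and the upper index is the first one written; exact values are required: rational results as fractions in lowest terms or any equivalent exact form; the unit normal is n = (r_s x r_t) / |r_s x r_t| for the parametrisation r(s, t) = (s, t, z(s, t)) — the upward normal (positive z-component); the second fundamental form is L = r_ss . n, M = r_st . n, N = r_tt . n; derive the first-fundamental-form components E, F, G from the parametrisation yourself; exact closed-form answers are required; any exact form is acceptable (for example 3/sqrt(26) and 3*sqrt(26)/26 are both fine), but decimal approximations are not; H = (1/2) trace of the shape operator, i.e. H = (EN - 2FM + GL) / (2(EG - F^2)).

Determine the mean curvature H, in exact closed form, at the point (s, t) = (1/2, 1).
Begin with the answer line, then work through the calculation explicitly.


Answer: H = 18978*sqrt(613)/375769

z_s = -1/4, z_t = -1/24, z_ss = 7/2, z_st = 5/2, z_tt = -2/3
E = 17/16, F = 1/96, G = 577/576; answer radicand W^2 = 613/576
unnormalised second-form numerators: l = 7/2, m = 5/2, n = -2/3; L = l/sqrt(613/576), and similarly M = m/sqrt(W^2), N = n/sqrt(W^2)
H = (E*n - 2*F*m + G*l) / (2*(EG - F^2)*sqrt(W^2)); E*n - 2*F*m + G*l = 3163/1152, EG - F^2 = 613/576, so H = (3163/2452)/sqrt(613/576)


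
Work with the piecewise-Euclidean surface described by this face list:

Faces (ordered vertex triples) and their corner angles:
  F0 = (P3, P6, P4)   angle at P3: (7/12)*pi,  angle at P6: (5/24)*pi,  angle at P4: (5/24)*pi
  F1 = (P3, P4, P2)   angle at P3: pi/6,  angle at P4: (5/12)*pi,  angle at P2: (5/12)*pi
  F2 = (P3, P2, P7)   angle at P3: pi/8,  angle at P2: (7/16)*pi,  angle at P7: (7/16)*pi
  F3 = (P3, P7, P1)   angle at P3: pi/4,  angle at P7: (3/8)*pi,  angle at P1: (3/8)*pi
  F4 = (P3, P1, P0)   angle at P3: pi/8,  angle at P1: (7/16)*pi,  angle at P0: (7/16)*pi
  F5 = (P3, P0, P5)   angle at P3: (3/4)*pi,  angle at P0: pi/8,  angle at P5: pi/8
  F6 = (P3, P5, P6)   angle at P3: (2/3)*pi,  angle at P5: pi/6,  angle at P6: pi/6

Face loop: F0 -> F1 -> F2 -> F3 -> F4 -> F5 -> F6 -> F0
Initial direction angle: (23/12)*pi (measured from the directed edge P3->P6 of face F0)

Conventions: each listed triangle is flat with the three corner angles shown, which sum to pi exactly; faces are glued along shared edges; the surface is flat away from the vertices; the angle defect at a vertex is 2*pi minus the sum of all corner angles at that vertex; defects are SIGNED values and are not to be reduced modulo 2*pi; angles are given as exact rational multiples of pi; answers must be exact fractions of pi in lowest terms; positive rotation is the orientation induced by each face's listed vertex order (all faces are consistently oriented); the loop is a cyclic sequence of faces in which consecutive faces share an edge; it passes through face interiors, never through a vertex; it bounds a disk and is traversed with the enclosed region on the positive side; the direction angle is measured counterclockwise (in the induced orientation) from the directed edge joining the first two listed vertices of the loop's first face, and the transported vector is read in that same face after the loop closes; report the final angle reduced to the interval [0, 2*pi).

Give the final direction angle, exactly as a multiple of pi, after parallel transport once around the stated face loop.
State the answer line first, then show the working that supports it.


Answer: final direction angle = (5/4)*pi

enclosed vertex P3: corner angles sum to (8/3)*pi, defect = 2*pi - (8/3)*pi = (-2/3)*pi
holonomy = initial angle + sum of enclosed defects (mod 2*pi), positive in the induced orientation
final angle = (23/12)*pi - (2/3)*pi = (5/4)*pi (mod 2*pi)


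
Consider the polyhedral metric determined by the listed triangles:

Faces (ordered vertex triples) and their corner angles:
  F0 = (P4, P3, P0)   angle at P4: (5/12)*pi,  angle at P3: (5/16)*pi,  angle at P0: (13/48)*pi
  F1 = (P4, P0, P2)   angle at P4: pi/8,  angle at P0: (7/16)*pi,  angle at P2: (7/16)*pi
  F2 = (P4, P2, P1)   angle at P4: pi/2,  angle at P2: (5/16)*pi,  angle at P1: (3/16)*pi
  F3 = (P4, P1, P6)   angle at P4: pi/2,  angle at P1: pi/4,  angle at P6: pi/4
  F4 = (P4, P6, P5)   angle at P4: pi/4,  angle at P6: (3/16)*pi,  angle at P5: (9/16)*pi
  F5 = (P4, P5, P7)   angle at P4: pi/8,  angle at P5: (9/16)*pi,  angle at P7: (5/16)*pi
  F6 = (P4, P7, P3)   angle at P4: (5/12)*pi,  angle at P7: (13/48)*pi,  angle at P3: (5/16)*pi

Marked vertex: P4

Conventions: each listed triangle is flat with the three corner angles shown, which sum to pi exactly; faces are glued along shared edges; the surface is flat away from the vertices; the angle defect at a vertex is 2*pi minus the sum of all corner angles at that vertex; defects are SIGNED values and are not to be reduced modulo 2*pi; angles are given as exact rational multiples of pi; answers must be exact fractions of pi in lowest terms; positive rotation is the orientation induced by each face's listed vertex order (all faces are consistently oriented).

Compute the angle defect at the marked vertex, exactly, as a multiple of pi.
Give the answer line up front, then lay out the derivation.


Answer: defect(P4) = -pi/3

Sum of corner angles at P4: (7/3)*pi
defect = 2*pi - (7/3)*pi


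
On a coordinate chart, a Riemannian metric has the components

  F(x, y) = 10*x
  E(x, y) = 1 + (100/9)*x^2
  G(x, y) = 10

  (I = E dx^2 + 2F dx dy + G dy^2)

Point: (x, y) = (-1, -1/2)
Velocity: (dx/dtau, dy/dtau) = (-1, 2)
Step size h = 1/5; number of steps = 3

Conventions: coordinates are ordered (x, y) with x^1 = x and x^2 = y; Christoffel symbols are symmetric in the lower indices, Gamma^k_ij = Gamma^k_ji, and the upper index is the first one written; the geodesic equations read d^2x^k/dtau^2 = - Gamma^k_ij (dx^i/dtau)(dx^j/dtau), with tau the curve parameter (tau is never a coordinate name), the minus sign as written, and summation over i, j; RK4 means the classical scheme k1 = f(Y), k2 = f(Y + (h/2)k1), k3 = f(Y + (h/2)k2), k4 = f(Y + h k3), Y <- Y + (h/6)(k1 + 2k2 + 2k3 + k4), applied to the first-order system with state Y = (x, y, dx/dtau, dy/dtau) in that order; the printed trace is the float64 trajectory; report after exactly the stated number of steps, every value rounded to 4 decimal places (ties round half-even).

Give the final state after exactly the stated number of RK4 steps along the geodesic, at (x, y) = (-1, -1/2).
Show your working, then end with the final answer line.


f(Y) = (dx/dtau, dy/dtau, -Gamma^x_ij Y'^i Y'^j, -Gamma^y_ij Y'^i Y'^j) with the Gammas evaluated at the stage position; h = 0.200000; intermediate values shown to 6 dp
step 0: x = -1.0000, y = -0.5000, dx/dtau = -1.0000, dy/dtau = 2.0000
step 1:
  k1: at (x, y) = (-1.000000, -0.500000), (dx/dtau, dy/dtau) = (-1.000000, 2.000000); Gamma_xxx = -0.526316, Gamma_xxy = 0.000000, Gamma_xyy = 0.000000, Gamma_yxx = 0.473684, Gamma_yxy = 0.000000, Gamma_yyy = 0.000000; k1 = (-1.000000, 2.000000, 0.526316, -0.473684)
  k2: at (x, y) = (-1.100000, -0.300000), (dx/dtau, dy/dtau) = (-0.947368, 1.952632); Gamma_xxx = -0.521327, Gamma_xxy = 0.000000, Gamma_xyy = 0.000000, Gamma_yxx = 0.426540, Gamma_yxy = 0.000000, Gamma_yyy = 0.000000; k2 = (-0.947368, 1.952632, 0.467895, -0.382823)
  k3: at (x, y) = (-1.094737, -0.304737), (dx/dtau, dy/dtau) = (-0.953211, 1.961718); Gamma_xxx = -0.521689, Gamma_xxy = 0.000000, Gamma_xyy = 0.000000, Gamma_yxx = 0.428888, Gamma_yxy = 0.000000, Gamma_yyy = 0.000000; k3 = (-0.953211, 1.961718, 0.474012, -0.389692)
  k4: at (x, y) = (-1.190642, -0.107656), (dx/dtau, dy/dtau) = (-0.905198, 1.922062); Gamma_xxx = -0.513733, Gamma_xxy = 0.000000, Gamma_xyy = 0.000000, Gamma_yxx = 0.388328, Gamma_yxy = 0.000000, Gamma_yyy = 0.000000; k4 = (-0.905198, 1.922062, 0.420944, -0.318189)
  Y <- Y + (h/6)(k1 + 2k2 + 2k3 + k4): x = -1.1902, y = -0.1083, dx/dtau = -0.9056, dy/dtau = 1.9221
step 2:
  k1: at (x, y) = (-1.190212, -0.108308), (dx/dtau, dy/dtau) = (-0.905631, 1.922103); Gamma_xxx = -0.513774, Gamma_xxy = 0.000000, Gamma_xyy = 0.000000, Gamma_yxx = 0.388500, Gamma_yxy = 0.000000, Gamma_yyy = 0.000000; k1 = (-0.905631, 1.922103, 0.421381, -0.318635)
  k2: at (x, y) = (-1.280775, 0.083902), (dx/dtau, dy/dtau) = (-0.863493, 1.890240); Gamma_xxx = -0.504166, Gamma_xxy = 0.000000, Gamma_xyy = 0.000000, Gamma_yxx = 0.354277, Gamma_yxy = 0.000000, Gamma_yyy = 0.000000; k2 = (-0.863493, 1.890240, 0.375916, -0.264156)
  k3: at (x, y) = (-1.276561, 0.080716), (dx/dtau, dy/dtau) = (-0.868039, 1.895688); Gamma_xxx = -0.504648, Gamma_xxy = 0.000000, Gamma_xyy = 0.000000, Gamma_yxx = 0.355786, Gamma_yxy = 0.000000, Gamma_yyy = 0.000000; k3 = (-0.868039, 1.895688, 0.380248, -0.268082)
  k4: at (x, y) = (-1.363820, 0.270830), (dx/dtau, dy/dtau) = (-0.829581, 1.868487); Gamma_xxx = -0.494137, Gamma_xxy = 0.000000, Gamma_xyy = 0.000000, Gamma_yxx = 0.326086, Gamma_yxy = 0.000000, Gamma_yyy = 0.000000; k4 = (-0.829581, 1.868487, 0.340067, -0.224414)
  Y <- Y + (h/6)(k1 + 2k2 + 2k3 + k4): x = -1.3635, y = 0.2704, dx/dtau = -0.8298, dy/dtau = 1.8685
step 3:
  k1: at (x, y) = (-1.363488, 0.270440), (dx/dtau, dy/dtau) = (-0.829838, 1.868519); Gamma_xxx = -0.494179, Gamma_xxy = 0.000000, Gamma_xyy = 0.000000, Gamma_yxx = 0.326193, Gamma_yxy = 0.000000, Gamma_yyy = 0.000000; k1 = (-0.829838, 1.868519, 0.340307, -0.224627)
  k2: at (x, y) = (-1.446472, 0.457292), (dx/dtau, dy/dtau) = (-0.795808, 1.846056); Gamma_xxx = -0.483401, Gamma_xxy = 0.000000, Gamma_xyy = 0.000000, Gamma_yxx = 0.300774, Gamma_yxy = 0.000000, Gamma_yyy = 0.000000; k2 = (-0.795808, 1.846056, 0.306143, -0.190483)
  k3: at (x, y) = (-1.443069, 0.455046), (dx/dtau, dy/dtau) = (-0.799224, 1.849471); Gamma_xxx = -0.483854, Gamma_xxy = 0.000000, Gamma_xyy = 0.000000, Gamma_yxx = 0.301766, Gamma_yxy = 0.000000, Gamma_yyy = 0.000000; k3 = (-0.799224, 1.849471, 0.309066, -0.192756)
  k4: at (x, y) = (-1.523333, 0.640334), (dx/dtau, dy/dtau) = (-0.768025, 1.829968); Gamma_xxx = -0.473005, Gamma_xxy = 0.000000, Gamma_xyy = 0.000000, Gamma_yxx = 0.279456, Gamma_yxy = 0.000000, Gamma_yyy = 0.000000; k4 = (-0.768025, 1.829968, 0.279008, -0.164841)
  Y <- Y + (h/6)(k1 + 2k2 + 2k3 + k4): x = -1.5231, y = 0.6401, dx/dtau = -0.7682, dy/dtau = 1.8300

Answer: x = -1.5231, y = 0.6401, dx/dtau = -0.7682, dy/dtau = 1.8300


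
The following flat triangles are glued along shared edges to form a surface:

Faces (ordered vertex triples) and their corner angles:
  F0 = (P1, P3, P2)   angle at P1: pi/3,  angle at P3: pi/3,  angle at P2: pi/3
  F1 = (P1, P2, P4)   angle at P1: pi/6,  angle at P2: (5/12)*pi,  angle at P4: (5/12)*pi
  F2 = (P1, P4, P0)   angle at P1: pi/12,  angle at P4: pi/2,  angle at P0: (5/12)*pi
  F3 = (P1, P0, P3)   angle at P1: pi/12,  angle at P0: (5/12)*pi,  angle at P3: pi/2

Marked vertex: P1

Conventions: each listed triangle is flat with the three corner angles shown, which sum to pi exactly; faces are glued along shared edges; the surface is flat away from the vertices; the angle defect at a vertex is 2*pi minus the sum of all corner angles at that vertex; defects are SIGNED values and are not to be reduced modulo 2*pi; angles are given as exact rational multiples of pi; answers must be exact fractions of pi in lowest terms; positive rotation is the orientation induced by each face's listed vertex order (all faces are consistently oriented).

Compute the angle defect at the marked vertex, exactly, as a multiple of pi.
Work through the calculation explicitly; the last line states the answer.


Sum of corner angles at P1: (2/3)*pi
defect = 2*pi - (2/3)*pi

Answer: defect(P1) = (4/3)*pi


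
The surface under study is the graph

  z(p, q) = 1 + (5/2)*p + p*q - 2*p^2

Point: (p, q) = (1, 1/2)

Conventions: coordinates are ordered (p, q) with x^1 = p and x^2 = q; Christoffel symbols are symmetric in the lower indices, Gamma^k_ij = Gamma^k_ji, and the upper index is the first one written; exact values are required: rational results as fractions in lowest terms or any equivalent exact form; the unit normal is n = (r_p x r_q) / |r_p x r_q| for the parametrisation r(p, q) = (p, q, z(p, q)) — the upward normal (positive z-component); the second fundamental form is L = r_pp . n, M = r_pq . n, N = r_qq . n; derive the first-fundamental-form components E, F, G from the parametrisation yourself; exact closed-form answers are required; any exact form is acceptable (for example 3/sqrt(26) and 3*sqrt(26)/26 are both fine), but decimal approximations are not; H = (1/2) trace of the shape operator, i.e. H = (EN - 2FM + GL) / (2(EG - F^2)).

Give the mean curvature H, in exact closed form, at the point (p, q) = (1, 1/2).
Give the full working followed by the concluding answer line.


z_p = -1, z_q = 1, z_pp = -4, z_pq = 1, z_qq = 0
E = 2, F = -1, G = 2; answer radicand W^2 = 3
unnormalised second-form numerators: l = -4, m = 1, n = 0; L = l/sqrt(3), and similarly M = m/sqrt(W^2), N = n/sqrt(W^2)
H = (E*n - 2*F*m + G*l) / (2*(EG - F^2)*sqrt(W^2)); E*n - 2*F*m + G*l = -6, EG - F^2 = 3, so H = (-1)/sqrt(3)

Answer: H = -sqrt(3)/3


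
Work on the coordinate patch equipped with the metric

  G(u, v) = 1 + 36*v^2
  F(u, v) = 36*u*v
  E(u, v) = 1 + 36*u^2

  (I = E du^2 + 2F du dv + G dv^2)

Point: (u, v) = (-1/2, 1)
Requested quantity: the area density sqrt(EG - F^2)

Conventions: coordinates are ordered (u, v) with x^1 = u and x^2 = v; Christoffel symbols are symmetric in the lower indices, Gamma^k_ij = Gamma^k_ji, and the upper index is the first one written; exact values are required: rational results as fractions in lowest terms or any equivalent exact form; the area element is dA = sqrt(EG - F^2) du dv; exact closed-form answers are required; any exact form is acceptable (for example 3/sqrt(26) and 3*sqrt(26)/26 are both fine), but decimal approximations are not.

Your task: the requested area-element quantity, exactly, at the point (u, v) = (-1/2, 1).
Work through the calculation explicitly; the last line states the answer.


E = 10, F = -18, G = 37; EG - F^2 = 46

Answer: sqrt(EG - F^2) = sqrt(46)


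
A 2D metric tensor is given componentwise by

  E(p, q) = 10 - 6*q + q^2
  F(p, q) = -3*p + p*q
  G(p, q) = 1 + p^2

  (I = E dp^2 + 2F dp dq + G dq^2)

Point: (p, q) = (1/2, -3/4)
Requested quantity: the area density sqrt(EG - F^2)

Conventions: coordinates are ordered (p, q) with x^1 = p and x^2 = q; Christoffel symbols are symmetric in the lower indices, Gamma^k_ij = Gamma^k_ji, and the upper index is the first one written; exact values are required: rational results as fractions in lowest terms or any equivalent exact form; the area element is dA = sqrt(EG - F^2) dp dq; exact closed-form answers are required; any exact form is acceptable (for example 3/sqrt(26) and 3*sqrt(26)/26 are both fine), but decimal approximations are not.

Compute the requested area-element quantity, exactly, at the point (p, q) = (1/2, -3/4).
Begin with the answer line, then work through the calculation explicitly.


Answer: sqrt(EG - F^2) = 7*sqrt(5)/4

E = 241/16, F = -15/8, G = 5/4; EG - F^2 = 245/16


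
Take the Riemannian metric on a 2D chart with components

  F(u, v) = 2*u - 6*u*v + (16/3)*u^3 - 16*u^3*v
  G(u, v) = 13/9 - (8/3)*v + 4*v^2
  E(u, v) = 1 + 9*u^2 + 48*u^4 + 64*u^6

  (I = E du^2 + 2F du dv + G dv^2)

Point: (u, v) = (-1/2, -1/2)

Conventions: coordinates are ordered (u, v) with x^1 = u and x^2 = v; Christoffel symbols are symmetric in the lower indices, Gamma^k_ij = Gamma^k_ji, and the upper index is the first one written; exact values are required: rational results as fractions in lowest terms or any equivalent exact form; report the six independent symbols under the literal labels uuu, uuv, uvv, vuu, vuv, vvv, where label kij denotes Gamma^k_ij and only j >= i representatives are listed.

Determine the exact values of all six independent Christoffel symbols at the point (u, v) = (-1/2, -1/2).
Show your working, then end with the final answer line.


E = 29/4, F = -25/6, G = 34/9 at the point
E_u = -45, E_v = 0, F_u = 15, F_v = 5, G_u = 0, G_v = -20/3
EG - F^2 = 361/36;  g^inv = (36/361) * [[34/9, 25/6], [25/6, 29/4]]
first-kind symbols [ij,l] = (1/2)(d_i g_jl + d_j g_il - d_l g_ij): [uu,u] = E_u/2 = -45/2, [uu,v] = F_u - E_v/2 = 15, [uv,u] = E_v/2 = 0, [uv,v] = G_u/2 = 0, [vv,u] = F_v - G_u/2 = 5, [vv,v] = G_v/2 = -10/3
Gamma^u_ij = (G*[ij,u] - F*[ij,v])/(EG - F^2), Gamma^v_ij = (E*[ij,v] - F*[ij,u])/(EG - F^2)

Answer: Gamma_uuu = -810/361, Gamma_uuv = 0, Gamma_uvv = 180/361, Gamma_vuu = 540/361, Gamma_vuv = 0, Gamma_vvv = -120/361


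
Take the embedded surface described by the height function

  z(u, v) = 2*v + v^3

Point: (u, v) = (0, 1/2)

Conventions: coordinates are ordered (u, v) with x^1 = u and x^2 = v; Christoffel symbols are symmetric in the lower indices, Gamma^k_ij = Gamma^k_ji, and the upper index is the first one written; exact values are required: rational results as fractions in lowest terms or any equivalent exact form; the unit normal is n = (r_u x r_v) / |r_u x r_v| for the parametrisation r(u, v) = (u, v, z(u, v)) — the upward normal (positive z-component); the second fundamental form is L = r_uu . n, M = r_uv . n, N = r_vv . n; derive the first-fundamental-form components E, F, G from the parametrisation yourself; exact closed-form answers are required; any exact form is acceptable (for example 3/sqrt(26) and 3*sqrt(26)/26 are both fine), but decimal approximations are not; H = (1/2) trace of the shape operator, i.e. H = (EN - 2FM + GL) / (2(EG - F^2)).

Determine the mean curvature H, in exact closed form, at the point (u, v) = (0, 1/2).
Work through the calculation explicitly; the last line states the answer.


z_u = 0, z_v = 11/4, z_uu = 0, z_uv = 0, z_vv = 3
E = 1, F = 0, G = 137/16; answer radicand W^2 = 137/16
unnormalised second-form numerators: l = 0, m = 0, n = 3; L = l/sqrt(137/16), and similarly M = m/sqrt(W^2), N = n/sqrt(W^2)
H = (E*n - 2*F*m + G*l) / (2*(EG - F^2)*sqrt(W^2)); E*n - 2*F*m + G*l = 3, EG - F^2 = 137/16, so H = (24/137)/sqrt(137/16)

Answer: H = 96*sqrt(137)/18769


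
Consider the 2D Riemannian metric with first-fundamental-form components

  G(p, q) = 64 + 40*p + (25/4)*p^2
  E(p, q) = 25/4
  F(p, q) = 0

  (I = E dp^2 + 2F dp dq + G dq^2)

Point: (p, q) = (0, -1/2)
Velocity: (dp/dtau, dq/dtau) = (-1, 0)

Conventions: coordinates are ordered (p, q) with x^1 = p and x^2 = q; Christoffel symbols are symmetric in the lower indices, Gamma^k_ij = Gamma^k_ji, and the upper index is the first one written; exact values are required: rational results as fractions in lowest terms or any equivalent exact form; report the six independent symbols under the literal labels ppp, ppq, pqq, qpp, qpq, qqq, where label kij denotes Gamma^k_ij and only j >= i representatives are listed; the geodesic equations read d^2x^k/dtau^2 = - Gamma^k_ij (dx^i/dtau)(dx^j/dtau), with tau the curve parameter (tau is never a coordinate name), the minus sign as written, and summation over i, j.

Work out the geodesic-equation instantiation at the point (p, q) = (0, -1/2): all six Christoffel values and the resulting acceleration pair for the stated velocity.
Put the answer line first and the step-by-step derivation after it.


Answer: Gamma_ppp = 0, Gamma_ppq = 0, Gamma_pqq = -16/5, Gamma_qpp = 0, Gamma_qpq = 5/16, Gamma_qqq = 0; accelerations (d^2p/dtau^2, d^2q/dtau^2) = (0, 0)

E = 25/4, F = 0, G = 64 at the point
E_p = 0, E_q = 0, F_p = 0, F_q = 0, G_p = 40, G_q = 0
EG - F^2 = 400;  g^inv = (1/400) * [[64, 0], [0, 25/4]]
first-kind symbols [ij,l] = (1/2)(d_i g_jl + d_j g_il - d_l g_ij): [pp,p] = E_p/2 = 0, [pp,q] = F_p - E_q/2 = 0, [pq,p] = E_q/2 = 0, [pq,q] = G_p/2 = 20, [qq,p] = F_q - G_p/2 = -20, [qq,q] = G_q/2 = 0
Gamma^p_ij = (G*[ij,p] - F*[ij,q])/(EG - F^2), Gamma^q_ij = (E*[ij,q] - F*[ij,p])/(EG - F^2)
Gamma_ppp = 0, Gamma_ppq = 0, Gamma_pqq = -16/5, Gamma_qpp = 0, Gamma_qpq = 5/16, Gamma_qqq = 0
d^2p/dtau^2 = -(Gamma_ppp*(-1)^2 + 2*Gamma_ppq*(-1)*(0) + Gamma_pqq*(0)^2) = 0
d^2q/dtau^2 = -(Gamma_qpp*(-1)^2 + 2*Gamma_qpq*(-1)*(0) + Gamma_qqq*(0)^2) = 0


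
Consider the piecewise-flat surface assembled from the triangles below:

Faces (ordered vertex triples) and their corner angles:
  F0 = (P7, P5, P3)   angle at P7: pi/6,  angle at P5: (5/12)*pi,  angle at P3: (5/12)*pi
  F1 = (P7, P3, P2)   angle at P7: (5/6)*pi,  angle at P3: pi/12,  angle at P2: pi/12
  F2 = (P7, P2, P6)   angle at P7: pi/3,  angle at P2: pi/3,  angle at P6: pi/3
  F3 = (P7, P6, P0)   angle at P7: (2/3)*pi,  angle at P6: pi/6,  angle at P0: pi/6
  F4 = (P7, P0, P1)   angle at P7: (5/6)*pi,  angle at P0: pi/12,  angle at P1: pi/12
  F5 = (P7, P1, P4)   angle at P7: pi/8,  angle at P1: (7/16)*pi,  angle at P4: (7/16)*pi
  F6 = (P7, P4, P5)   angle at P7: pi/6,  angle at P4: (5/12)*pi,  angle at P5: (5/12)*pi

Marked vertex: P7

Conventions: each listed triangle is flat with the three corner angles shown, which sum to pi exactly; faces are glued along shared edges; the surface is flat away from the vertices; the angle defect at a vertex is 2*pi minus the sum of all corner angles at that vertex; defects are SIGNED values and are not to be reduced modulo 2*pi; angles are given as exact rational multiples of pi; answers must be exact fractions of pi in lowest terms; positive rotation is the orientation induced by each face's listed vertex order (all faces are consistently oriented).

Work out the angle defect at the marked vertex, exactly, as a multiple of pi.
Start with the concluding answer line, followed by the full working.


Answer: defect(P7) = (-9/8)*pi

Sum of corner angles at P7: (25/8)*pi
defect = 2*pi - (25/8)*pi


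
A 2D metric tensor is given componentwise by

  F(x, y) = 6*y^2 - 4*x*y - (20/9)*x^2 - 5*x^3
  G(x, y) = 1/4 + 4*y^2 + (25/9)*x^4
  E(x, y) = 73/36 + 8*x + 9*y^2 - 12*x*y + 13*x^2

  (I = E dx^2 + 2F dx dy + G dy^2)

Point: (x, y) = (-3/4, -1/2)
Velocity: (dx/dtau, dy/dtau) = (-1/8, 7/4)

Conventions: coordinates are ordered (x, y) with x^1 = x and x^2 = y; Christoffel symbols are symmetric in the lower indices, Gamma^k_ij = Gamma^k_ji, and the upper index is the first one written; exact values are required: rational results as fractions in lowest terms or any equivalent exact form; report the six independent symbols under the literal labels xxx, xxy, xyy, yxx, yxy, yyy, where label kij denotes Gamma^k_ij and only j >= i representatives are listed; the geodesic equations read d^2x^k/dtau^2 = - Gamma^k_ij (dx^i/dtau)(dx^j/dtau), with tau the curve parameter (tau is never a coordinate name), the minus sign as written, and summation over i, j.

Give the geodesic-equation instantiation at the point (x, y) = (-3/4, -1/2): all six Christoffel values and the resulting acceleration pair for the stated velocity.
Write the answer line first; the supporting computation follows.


Answer: Gamma_xxx = -5874/2917, Gamma_xxy = 7425/5834, Gamma_xyy = 4743/23336, Gamma_yxx = -28232/43755, Gamma_yxy = -4710/2917, Gamma_yyy = -29797/29170; accelerations (d^2x/dtau^2, d^2y/dtau^2) = (-12759/373376, 681035/280032)

E = 157/144, F = 55/64, G = 545/256 at the point
E_x = -11/2, E_y = 0, F_x = -149/48, F_y = -3, G_x = -75/16, G_y = -4
EG - F^2 = 14585/9216;  g^inv = (9216/14585) * [[545/256, -55/64], [-55/64, 157/144]]
first-kind symbols [ij,l] = (1/2)(d_i g_jl + d_j g_il - d_l g_ij): [xx,x] = E_x/2 = -11/4, [xx,y] = F_x - E_y/2 = -149/48, [xy,x] = E_y/2 = 0, [xy,y] = G_x/2 = -75/32, [yy,x] = F_y - G_x/2 = -21/32, [yy,y] = G_y/2 = -2
Gamma^x_ij = (G*[ij,x] - F*[ij,y])/(EG - F^2), Gamma^y_ij = (E*[ij,y] - F*[ij,x])/(EG - F^2)
Gamma_xxx = -5874/2917, Gamma_xxy = 7425/5834, Gamma_xyy = 4743/23336, Gamma_yxx = -28232/43755, Gamma_yxy = -4710/2917, Gamma_yyy = -29797/29170
d^2x/dtau^2 = -(Gamma_xxx*(-1/8)^2 + 2*Gamma_xxy*(-1/8)*(7/4) + Gamma_xyy*(7/4)^2) = -12759/373376
d^2y/dtau^2 = -(Gamma_yxx*(-1/8)^2 + 2*Gamma_yxy*(-1/8)*(7/4) + Gamma_yyy*(7/4)^2) = 681035/280032


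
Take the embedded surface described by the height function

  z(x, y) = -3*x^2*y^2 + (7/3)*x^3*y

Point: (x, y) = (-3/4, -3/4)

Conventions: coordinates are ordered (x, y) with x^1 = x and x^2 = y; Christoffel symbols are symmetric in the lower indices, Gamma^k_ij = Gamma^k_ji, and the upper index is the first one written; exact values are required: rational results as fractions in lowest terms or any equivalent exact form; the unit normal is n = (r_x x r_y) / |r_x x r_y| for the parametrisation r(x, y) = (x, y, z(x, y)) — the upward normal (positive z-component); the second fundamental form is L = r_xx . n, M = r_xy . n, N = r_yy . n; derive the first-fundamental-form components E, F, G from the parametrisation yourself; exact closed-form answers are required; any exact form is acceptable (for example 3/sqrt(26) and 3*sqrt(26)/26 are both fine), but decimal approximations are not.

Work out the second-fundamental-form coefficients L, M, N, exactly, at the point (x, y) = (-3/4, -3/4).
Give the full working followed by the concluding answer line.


z_x = -27/64, z_y = 99/64, z_xx = 9/2, z_xy = -45/16, z_yy = -27/8
E = 4825/4096, F = -2673/4096, G = 13897/4096; answer radicand W^2 = 7313/2048
unnormalised second-form numerators: l = 9/2, m = -45/16, n = -27/8; L = l/sqrt(7313/2048), and similarly M = m/sqrt(W^2), N = n/sqrt(W^2)

Answer: L = 144*sqrt(14626)/7313, M = -90*sqrt(14626)/7313, N = -108*sqrt(14626)/7313
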